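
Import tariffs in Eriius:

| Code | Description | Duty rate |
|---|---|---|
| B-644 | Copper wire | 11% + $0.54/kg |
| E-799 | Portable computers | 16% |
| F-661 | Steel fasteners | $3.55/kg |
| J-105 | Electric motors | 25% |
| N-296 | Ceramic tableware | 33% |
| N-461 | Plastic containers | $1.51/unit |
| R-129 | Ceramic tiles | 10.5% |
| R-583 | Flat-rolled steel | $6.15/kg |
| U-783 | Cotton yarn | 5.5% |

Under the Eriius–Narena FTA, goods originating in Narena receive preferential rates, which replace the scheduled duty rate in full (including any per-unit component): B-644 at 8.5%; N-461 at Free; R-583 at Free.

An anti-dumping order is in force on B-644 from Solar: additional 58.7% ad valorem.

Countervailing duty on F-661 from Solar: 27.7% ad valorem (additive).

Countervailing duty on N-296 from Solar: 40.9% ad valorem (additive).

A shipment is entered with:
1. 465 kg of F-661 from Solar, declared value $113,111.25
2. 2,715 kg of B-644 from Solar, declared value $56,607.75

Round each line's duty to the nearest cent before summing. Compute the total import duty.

Line 1 (F-661, Solar, 465 kg, $113,111.25):
Base rate for F-661 is $3.55/kg.
Additional duty on F-661 from Solar: +27.7% ad valorem. Applied ad valorem rate = 27.7%.
Duty = $113,111.25 × 27.7% + 465 × $3.55 = $32,982.57.
Line 2 (B-644, Solar, 2,715 kg, $56,607.75):
Base rate for B-644 is 11% + $0.54/kg.
B-644 has an FTA preferential rate, but origin Solar is not Narena; base rate stands.
Additional duty on B-644 from Solar: +58.7%. Applied ad valorem rate: 11% + 58.7% = 69.7%.
Duty = $56,607.75 × 69.7% + 2,715 × $0.54 = $40,921.70.
Total = $32,982.57 + $40,921.70 = $73,904.27.

$73,904.27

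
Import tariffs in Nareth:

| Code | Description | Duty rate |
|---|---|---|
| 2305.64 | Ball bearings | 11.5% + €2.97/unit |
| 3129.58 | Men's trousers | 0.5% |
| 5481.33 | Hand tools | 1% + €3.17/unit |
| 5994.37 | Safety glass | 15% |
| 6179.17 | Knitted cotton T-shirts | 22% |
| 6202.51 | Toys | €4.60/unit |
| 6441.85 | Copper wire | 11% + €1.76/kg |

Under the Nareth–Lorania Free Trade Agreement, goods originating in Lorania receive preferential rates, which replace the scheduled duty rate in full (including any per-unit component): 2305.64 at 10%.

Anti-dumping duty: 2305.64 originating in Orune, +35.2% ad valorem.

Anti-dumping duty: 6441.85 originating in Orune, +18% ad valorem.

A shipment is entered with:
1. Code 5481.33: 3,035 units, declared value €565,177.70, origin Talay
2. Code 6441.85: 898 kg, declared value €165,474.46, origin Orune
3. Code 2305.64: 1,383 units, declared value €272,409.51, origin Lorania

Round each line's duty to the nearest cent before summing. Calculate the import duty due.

Line 1 (5481.33, Talay, 3,035 units, €565,177.70):
Base rate for 5481.33 is 1% + €3.17/unit.
Duty = €565,177.70 × 1% + 3,035 × €3.17 = €15,272.73.
Line 2 (6441.85, Orune, 898 kg, €165,474.46):
Base rate for 6441.85 is 11% + €1.76/kg.
Additional duty on 6441.85 from Orune: +18%. Applied ad valorem rate: 11% + 18% = 29%.
Duty = €165,474.46 × 29% + 898 × €1.76 = €49,568.07.
Line 3 (2305.64, Lorania, 1,383 units, €272,409.51):
Base rate for 2305.64 is 11.5% + €2.97/unit.
Origin Lorania qualifies under the Nareth–Lorania agreement and 2305.64 is covered: preferential rate 10% applies instead.
The additional-duty order on 2305.64 targets Orune, not Lorania; it does not apply.
Duty = €272,409.51 × 10% = €27,240.95.
Total = €15,272.73 + €49,568.07 + €27,240.95 = €92,081.75.

€92,081.75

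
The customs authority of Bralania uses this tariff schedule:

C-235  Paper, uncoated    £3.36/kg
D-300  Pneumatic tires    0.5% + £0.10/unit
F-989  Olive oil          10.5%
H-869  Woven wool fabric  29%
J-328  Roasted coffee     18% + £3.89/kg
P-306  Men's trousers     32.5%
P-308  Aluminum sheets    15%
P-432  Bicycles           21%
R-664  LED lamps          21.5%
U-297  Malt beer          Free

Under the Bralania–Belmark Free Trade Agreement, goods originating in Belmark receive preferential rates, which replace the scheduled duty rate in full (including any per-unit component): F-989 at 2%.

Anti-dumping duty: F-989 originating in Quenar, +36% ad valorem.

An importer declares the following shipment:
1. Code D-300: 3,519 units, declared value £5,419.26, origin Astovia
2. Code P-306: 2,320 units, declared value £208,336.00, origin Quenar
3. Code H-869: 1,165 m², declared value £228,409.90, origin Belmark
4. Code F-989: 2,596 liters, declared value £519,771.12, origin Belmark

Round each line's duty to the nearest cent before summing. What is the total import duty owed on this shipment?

£144,722.49

Line 1 (D-300, Astovia, 3,519 units, £5,419.26):
Base rate for D-300 is 0.5% + £0.10/unit.
Duty = £5,419.26 × 0.5% + 3,519 × £0.10 = £379.00.
Line 2 (P-306, Quenar, 2,320 units, £208,336.00):
Base rate for P-306 is 32.5%.
Duty = £208,336.00 × 32.5% = £67,709.20.
Line 3 (H-869, Belmark, 1,165 m², £228,409.90):
Base rate for H-869 is 29%.
Origin Belmark is the FTA partner but H-869 is not on the preference list; base rate stands.
Duty = £228,409.90 × 29% = £66,238.87.
Line 4 (F-989, Belmark, 2,596 liters, £519,771.12):
Base rate for F-989 is 10.5%.
Origin Belmark qualifies under the Bralania–Belmark agreement and F-989 is covered: preferential rate 2% applies instead.
The additional-duty order on F-989 targets Quenar, not Belmark; it does not apply.
Duty = £519,771.12 × 2% = £10,395.42.
Total = £379.00 + £67,709.20 + £66,238.87 + £10,395.42 = £144,722.49.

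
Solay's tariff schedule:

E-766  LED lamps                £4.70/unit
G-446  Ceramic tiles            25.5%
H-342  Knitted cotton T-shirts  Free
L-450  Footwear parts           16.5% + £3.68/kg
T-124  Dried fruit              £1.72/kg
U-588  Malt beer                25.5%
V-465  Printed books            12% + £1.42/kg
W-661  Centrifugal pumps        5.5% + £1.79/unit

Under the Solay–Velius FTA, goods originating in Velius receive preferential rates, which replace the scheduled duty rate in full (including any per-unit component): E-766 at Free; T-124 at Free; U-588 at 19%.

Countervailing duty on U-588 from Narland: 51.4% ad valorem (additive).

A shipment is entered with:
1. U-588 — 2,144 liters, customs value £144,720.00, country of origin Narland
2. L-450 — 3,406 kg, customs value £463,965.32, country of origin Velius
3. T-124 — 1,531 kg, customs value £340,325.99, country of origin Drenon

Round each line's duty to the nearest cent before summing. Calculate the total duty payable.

Line 1 (U-588, Narland, 2,144 liters, £144,720.00):
Base rate for U-588 is 25.5%.
U-588 has an FTA preferential rate, but origin Narland is not Velius; base rate stands.
Additional duty on U-588 from Narland: +51.4%. Applied ad valorem rate: 25.5% + 51.4% = 76.9%.
Duty = £144,720.00 × 76.9% = £111,289.68.
Line 2 (L-450, Velius, 3,406 kg, £463,965.32):
Base rate for L-450 is 16.5% + £3.68/kg.
Origin Velius is the FTA partner but L-450 is not on the preference list; base rate stands.
Duty = £463,965.32 × 16.5% + 3,406 × £3.68 = £89,088.36.
Line 3 (T-124, Drenon, 1,531 kg, £340,325.99):
Base rate for T-124 is £1.72/kg.
T-124 has an FTA preferential rate, but origin Drenon is not Velius; base rate stands.
Duty = 1,531 × £1.72 = £2,633.32.
Total = £111,289.68 + £89,088.36 + £2,633.32 = £203,011.36.

£203,011.36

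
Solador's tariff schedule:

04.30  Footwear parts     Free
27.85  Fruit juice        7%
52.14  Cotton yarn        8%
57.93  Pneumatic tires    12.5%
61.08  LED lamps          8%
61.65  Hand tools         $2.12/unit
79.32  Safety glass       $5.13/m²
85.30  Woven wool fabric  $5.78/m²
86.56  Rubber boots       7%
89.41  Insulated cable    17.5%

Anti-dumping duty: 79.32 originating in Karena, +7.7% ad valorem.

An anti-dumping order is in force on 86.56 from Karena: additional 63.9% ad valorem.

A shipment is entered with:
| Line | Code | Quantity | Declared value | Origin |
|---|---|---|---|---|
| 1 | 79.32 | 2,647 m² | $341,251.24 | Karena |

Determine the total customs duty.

$39,855.46

Line 1 (79.32, Karena, 2,647 m², $341,251.24):
Base rate for 79.32 is $5.13/m².
Additional duty on 79.32 from Karena: +7.7% ad valorem. Applied ad valorem rate = 7.7%.
Duty = $341,251.24 × 7.7% + 2,647 × $5.13 = $39,855.46.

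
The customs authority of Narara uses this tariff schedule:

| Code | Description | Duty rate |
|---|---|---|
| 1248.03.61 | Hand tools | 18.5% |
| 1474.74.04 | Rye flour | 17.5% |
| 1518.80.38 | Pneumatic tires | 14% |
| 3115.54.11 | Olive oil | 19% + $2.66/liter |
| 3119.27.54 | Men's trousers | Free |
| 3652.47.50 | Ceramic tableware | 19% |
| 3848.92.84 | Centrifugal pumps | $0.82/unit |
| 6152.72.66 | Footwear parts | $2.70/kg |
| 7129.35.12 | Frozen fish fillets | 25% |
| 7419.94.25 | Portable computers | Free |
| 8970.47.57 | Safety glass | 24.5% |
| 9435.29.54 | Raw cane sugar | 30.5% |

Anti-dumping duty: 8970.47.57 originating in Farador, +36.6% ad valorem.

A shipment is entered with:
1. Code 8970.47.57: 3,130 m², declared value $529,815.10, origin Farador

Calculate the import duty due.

$323,717.03

Line 1 (8970.47.57, Farador, 3,130 m², $529,815.10):
Base rate for 8970.47.57 is 24.5%.
Additional duty on 8970.47.57 from Farador: +36.6%. Applied ad valorem rate: 24.5% + 36.6% = 61.1%.
Duty = $529,815.10 × 61.1% = $323,717.03.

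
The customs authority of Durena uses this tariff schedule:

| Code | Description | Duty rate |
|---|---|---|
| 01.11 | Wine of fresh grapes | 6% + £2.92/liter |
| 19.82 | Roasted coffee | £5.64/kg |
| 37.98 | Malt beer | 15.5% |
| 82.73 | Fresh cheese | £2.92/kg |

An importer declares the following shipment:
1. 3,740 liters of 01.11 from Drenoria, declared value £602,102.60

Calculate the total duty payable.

£47,046.96

Line 1 (01.11, Drenoria, 3,740 liters, £602,102.60):
Base rate for 01.11 is 6% + £2.92/liter.
Duty = £602,102.60 × 6% + 3,740 × £2.92 = £47,046.96.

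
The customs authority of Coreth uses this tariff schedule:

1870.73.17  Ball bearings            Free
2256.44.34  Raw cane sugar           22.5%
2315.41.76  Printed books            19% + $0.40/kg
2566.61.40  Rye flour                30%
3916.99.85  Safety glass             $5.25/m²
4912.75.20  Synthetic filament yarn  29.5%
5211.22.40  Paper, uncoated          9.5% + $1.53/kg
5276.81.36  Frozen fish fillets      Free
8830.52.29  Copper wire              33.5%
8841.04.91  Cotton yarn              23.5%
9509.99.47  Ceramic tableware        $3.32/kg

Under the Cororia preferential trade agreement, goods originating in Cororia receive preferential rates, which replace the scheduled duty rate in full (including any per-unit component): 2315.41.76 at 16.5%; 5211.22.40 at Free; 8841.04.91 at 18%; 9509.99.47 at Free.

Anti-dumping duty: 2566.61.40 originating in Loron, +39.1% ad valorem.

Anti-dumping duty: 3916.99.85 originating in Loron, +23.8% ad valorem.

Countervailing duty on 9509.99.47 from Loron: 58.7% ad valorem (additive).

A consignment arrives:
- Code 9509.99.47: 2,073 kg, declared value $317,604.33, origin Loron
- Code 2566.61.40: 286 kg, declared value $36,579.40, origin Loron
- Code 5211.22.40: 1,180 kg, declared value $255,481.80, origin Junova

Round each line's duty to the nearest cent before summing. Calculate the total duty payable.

$244,668.64

Line 1 (9509.99.47, Loron, 2,073 kg, $317,604.33):
Base rate for 9509.99.47 is $3.32/kg.
9509.99.47 has an FTA preferential rate, but origin Loron is not Cororia; base rate stands.
Additional duty on 9509.99.47 from Loron: +58.7% ad valorem. Applied ad valorem rate = 58.7%.
Duty = $317,604.33 × 58.7% + 2,073 × $3.32 = $193,316.10.
Line 2 (2566.61.40, Loron, 286 kg, $36,579.40):
Base rate for 2566.61.40 is 30%.
Additional duty on 2566.61.40 from Loron: +39.1%. Applied ad valorem rate: 30% + 39.1% = 69.1%.
Duty = $36,579.40 × 69.1% = $25,276.37.
Line 3 (5211.22.40, Junova, 1,180 kg, $255,481.80):
Base rate for 5211.22.40 is 9.5% + $1.53/kg.
5211.22.40 has an FTA preferential rate, but origin Junova is not Cororia; base rate stands.
Duty = $255,481.80 × 9.5% + 1,180 × $1.53 = $26,076.17.
Total = $193,316.10 + $25,276.37 + $26,076.17 = $244,668.64.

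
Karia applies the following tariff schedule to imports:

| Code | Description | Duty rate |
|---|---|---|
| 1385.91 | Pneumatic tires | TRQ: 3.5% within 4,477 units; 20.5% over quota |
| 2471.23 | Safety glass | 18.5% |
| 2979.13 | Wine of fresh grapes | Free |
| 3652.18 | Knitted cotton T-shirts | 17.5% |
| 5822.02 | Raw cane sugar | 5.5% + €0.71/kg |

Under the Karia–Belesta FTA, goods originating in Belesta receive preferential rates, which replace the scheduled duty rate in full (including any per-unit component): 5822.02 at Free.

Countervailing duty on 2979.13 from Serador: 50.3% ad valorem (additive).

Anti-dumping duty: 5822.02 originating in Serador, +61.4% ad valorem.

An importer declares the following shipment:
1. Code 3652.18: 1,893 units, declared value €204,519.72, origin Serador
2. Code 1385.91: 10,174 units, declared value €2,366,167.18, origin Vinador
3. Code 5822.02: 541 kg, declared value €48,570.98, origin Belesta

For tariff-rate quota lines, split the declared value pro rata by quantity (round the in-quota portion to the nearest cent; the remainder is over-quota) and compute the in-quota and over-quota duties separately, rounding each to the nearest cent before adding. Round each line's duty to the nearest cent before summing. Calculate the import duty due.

Line 1 (3652.18, Serador, 1,893 units, €204,519.72):
Base rate for 3652.18 is 17.5%.
Duty = €204,519.72 × 17.5% = €35,790.95.
Line 2 (1385.91, Vinador, 10,174 units, €2,366,167.18):
Code 1385.91 is under a tariff-rate quota (threshold 4,477 units). In-quota: 4,477 units at 3.5%; over-quota: 5,697 units at 20.5%.
Pro-rata value split: in-quota = €2,366,167.18 × 4,477/10,174 = €1,041,215.89; over-quota = €2,366,167.18 − €1,041,215.89 = €1,324,951.29.
In-quota duty = €1,041,215.89 × 3.5% = €36,442.56. Over-quota duty = €1,324,951.29 × 20.5% = €271,615.01.
Line duty = €36,442.56 + €271,615.01 = €308,057.57.
Line 3 (5822.02, Belesta, 541 kg, €48,570.98):
Base rate for 5822.02 is 5.5% + €0.71/kg.
Origin Belesta qualifies under the Karia–Belesta agreement and 5822.02 is covered: preferential rate Free applies instead.
The additional-duty order on 5822.02 targets Serador, not Belesta; it does not apply.
Duty = €48,570.98 × 0% = €0.00.
Total = €35,790.95 + €308,057.57 + €0.00 = €343,848.52.

€343,848.52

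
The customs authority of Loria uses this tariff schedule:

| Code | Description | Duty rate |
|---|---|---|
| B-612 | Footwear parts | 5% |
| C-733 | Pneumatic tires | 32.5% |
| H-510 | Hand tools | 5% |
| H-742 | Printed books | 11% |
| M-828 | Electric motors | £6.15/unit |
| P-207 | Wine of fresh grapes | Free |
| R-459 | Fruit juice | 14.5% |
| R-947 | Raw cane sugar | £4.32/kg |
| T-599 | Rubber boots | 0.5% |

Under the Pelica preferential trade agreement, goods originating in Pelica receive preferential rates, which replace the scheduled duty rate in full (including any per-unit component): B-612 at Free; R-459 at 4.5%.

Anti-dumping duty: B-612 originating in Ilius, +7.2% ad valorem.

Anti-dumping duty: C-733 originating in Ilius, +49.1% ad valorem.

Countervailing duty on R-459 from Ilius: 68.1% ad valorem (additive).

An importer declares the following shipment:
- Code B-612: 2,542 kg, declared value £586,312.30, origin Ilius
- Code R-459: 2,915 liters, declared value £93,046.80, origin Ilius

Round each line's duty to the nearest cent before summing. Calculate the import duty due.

£148,386.76

Line 1 (B-612, Ilius, 2,542 kg, £586,312.30):
Base rate for B-612 is 5%.
B-612 has an FTA preferential rate, but origin Ilius is not Pelica; base rate stands.
Additional duty on B-612 from Ilius: +7.2%. Applied ad valorem rate: 5% + 7.2% = 12.2%.
Duty = £586,312.30 × 12.2% = £71,530.10.
Line 2 (R-459, Ilius, 2,915 liters, £93,046.80):
Base rate for R-459 is 14.5%.
R-459 has an FTA preferential rate, but origin Ilius is not Pelica; base rate stands.
Additional duty on R-459 from Ilius: +68.1%. Applied ad valorem rate: 14.5% + 68.1% = 82.6%.
Duty = £93,046.80 × 82.6% = £76,856.66.
Total = £71,530.10 + £76,856.66 = £148,386.76.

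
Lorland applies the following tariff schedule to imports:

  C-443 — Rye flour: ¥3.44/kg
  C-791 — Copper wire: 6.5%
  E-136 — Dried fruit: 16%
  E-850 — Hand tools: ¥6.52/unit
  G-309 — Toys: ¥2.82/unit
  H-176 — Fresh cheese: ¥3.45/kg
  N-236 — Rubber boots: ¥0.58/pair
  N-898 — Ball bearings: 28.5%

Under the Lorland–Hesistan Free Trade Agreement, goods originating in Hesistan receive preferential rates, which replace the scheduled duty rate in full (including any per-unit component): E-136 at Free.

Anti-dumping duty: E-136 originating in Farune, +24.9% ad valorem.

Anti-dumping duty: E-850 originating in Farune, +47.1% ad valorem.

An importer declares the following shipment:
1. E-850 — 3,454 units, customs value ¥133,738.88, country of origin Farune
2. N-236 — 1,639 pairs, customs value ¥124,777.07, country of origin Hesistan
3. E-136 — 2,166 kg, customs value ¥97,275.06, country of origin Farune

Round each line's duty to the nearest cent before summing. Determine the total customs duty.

Line 1 (E-850, Farune, 3,454 units, ¥133,738.88):
Base rate for E-850 is ¥6.52/unit.
Additional duty on E-850 from Farune: +47.1% ad valorem. Applied ad valorem rate = 47.1%.
Duty = ¥133,738.88 × 47.1% + 3,454 × ¥6.52 = ¥85,511.09.
Line 2 (N-236, Hesistan, 1,639 pairs, ¥124,777.07):
Base rate for N-236 is ¥0.58/pair.
Origin Hesistan is the FTA partner but N-236 is not on the preference list; base rate stands.
Duty = 1,639 × ¥0.58 = ¥950.62.
Line 3 (E-136, Farune, 2,166 kg, ¥97,275.06):
Base rate for E-136 is 16%.
E-136 has an FTA preferential rate, but origin Farune is not Hesistan; base rate stands.
Additional duty on E-136 from Farune: +24.9%. Applied ad valorem rate: 16% + 24.9% = 40.9%.
Duty = ¥97,275.06 × 40.9% = ¥39,785.50.
Total = ¥85,511.09 + ¥950.62 + ¥39,785.50 = ¥126,247.21.

¥126,247.21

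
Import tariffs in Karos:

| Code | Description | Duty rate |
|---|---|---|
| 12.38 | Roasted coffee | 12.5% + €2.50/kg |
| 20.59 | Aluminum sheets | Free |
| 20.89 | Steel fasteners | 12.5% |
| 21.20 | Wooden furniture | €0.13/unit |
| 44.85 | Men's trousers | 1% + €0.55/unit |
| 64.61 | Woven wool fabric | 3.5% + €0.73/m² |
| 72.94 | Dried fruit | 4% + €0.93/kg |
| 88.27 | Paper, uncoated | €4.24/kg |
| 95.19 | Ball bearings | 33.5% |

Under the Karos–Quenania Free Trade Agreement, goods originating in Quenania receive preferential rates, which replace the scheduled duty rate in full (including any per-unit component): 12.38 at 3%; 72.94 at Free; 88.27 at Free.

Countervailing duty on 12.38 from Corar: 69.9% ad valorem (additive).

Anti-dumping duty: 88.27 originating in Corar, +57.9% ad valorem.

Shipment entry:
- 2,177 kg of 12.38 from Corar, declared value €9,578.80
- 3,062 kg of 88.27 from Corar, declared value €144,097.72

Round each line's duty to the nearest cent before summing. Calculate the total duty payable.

Line 1 (12.38, Corar, 2,177 kg, €9,578.80):
Base rate for 12.38 is 12.5% + €2.50/kg.
12.38 has an FTA preferential rate, but origin Corar is not Quenania; base rate stands.
Additional duty on 12.38 from Corar: +69.9%. Applied ad valorem rate: 12.5% + 69.9% = 82.4%.
Duty = €9,578.80 × 82.4% + 2,177 × €2.50 = €13,335.43.
Line 2 (88.27, Corar, 3,062 kg, €144,097.72):
Base rate for 88.27 is €4.24/kg.
88.27 has an FTA preferential rate, but origin Corar is not Quenania; base rate stands.
Additional duty on 88.27 from Corar: +57.9% ad valorem. Applied ad valorem rate = 57.9%.
Duty = €144,097.72 × 57.9% + 3,062 × €4.24 = €96,415.46.
Total = €13,335.43 + €96,415.46 = €109,750.89.

€109,750.89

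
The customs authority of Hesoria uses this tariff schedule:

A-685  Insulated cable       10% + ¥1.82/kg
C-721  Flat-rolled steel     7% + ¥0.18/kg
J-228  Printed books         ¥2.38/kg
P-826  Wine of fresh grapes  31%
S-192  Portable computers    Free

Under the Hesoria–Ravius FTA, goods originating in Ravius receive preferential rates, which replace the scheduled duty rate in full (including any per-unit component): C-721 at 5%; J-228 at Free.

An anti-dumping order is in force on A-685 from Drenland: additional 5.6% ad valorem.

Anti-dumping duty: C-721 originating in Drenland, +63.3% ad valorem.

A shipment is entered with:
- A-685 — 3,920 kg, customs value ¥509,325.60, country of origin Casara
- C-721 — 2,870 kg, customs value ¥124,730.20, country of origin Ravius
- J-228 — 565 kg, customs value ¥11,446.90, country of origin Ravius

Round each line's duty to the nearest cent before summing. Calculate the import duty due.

¥64,303.47

Line 1 (A-685, Casara, 3,920 kg, ¥509,325.60):
Base rate for A-685 is 10% + ¥1.82/kg.
The additional-duty order on A-685 targets Drenland, not Casara; it does not apply.
Duty = ¥509,325.60 × 10% + 3,920 × ¥1.82 = ¥58,066.96.
Line 2 (C-721, Ravius, 2,870 kg, ¥124,730.20):
Base rate for C-721 is 7% + ¥0.18/kg.
Origin Ravius qualifies under the Hesoria–Ravius agreement and C-721 is covered: preferential rate 5% applies instead.
The additional-duty order on C-721 targets Drenland, not Ravius; it does not apply.
Duty = ¥124,730.20 × 5% = ¥6,236.51.
Line 3 (J-228, Ravius, 565 kg, ¥11,446.90):
Base rate for J-228 is ¥2.38/kg.
Origin Ravius qualifies under the Hesoria–Ravius agreement and J-228 is covered: preferential rate Free applies instead.
Duty = ¥11,446.90 × 0% = ¥0.00.
Total = ¥58,066.96 + ¥6,236.51 + ¥0.00 = ¥64,303.47.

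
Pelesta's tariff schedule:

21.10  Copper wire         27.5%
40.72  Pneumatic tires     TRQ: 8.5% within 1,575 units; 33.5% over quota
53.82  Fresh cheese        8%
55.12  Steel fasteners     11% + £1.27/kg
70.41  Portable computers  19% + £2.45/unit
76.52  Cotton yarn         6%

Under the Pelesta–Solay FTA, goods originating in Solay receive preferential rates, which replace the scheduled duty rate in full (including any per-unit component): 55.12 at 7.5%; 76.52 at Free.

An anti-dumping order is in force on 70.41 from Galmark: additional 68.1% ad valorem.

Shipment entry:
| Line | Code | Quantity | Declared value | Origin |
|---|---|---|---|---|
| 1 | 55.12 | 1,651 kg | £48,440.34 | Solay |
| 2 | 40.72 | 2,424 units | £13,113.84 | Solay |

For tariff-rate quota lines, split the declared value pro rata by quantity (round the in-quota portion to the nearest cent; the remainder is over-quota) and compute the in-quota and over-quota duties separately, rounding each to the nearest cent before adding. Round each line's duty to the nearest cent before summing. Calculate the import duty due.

£5,895.98

Line 1 (55.12, Solay, 1,651 kg, £48,440.34):
Base rate for 55.12 is 11% + £1.27/kg.
Origin Solay qualifies under the Pelesta–Solay agreement and 55.12 is covered: preferential rate 7.5% applies instead.
Duty = £48,440.34 × 7.5% = £3,633.03.
Line 2 (40.72, Solay, 2,424 units, £13,113.84):
Code 40.72 is under a tariff-rate quota (threshold 1,575 units). In-quota: 1,575 units at 8.5%; over-quota: 849 units at 33.5%.
Pro-rata value split: in-quota = £13,113.84 × 1,575/2,424 = £8,520.75; over-quota = £13,113.84 − £8,520.75 = £4,593.09.
In-quota duty = £8,520.75 × 8.5% = £724.26. Over-quota duty = £4,593.09 × 33.5% = £1,538.69.
Line duty = £724.26 + £1,538.69 = £2,262.95.
Total = £3,633.03 + £2,262.95 = £5,895.98.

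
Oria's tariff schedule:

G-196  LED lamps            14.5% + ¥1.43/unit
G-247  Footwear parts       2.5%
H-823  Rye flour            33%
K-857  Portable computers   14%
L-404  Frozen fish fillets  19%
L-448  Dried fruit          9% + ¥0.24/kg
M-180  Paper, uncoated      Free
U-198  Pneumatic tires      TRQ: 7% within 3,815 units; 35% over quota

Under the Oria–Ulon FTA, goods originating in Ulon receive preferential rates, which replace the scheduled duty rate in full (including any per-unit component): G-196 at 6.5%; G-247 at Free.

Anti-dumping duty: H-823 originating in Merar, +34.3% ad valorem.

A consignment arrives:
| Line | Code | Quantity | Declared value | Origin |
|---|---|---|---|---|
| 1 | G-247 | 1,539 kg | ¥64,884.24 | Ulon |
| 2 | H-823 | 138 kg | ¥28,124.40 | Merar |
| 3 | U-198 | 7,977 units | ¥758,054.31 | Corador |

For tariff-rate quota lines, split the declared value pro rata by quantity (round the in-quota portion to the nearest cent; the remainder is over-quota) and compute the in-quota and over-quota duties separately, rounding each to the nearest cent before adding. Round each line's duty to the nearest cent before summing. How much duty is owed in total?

Line 1 (G-247, Ulon, 1,539 kg, ¥64,884.24):
Base rate for G-247 is 2.5%.
Origin Ulon qualifies under the Oria–Ulon agreement and G-247 is covered: preferential rate Free applies instead.
Duty = ¥64,884.24 × 0% = ¥0.00.
Line 2 (H-823, Merar, 138 kg, ¥28,124.40):
Base rate for H-823 is 33%.
Additional duty on H-823 from Merar: +34.3%. Applied ad valorem rate: 33% + 34.3% = 67.3%.
Duty = ¥28,124.40 × 67.3% = ¥18,927.72.
Line 3 (U-198, Corador, 7,977 units, ¥758,054.31):
Code U-198 is under a tariff-rate quota (threshold 3,815 units). In-quota: 3,815 units at 7%; over-quota: 4,162 units at 35%.
Pro-rata value split: in-quota = ¥758,054.31 × 3,815/7,977 = ¥362,539.45; over-quota = ¥758,054.31 − ¥362,539.45 = ¥395,514.86.
In-quota duty = ¥362,539.45 × 7% = ¥25,377.76. Over-quota duty = ¥395,514.86 × 35% = ¥138,430.20.
Line duty = ¥25,377.76 + ¥138,430.20 = ¥163,807.96.
Total = ¥0.00 + ¥18,927.72 + ¥163,807.96 = ¥182,735.68.

¥182,735.68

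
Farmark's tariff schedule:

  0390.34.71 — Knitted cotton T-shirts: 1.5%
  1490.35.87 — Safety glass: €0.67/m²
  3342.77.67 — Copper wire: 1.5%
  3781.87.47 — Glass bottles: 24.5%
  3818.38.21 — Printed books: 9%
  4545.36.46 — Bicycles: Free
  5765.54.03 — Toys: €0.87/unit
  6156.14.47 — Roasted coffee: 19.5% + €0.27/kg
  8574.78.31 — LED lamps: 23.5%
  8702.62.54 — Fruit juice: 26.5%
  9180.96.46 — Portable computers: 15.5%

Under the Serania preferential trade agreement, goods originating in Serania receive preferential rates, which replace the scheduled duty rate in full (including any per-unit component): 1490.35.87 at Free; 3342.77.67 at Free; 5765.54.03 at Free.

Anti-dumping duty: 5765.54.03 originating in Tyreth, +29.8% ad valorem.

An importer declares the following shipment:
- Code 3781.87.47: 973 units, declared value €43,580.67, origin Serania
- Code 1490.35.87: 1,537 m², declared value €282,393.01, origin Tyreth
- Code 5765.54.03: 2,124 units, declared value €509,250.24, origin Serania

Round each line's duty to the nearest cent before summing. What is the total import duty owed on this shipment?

€11,707.05

Line 1 (3781.87.47, Serania, 973 units, €43,580.67):
Base rate for 3781.87.47 is 24.5%.
Origin Serania is the FTA partner but 3781.87.47 is not on the preference list; base rate stands.
Duty = €43,580.67 × 24.5% = €10,677.26.
Line 2 (1490.35.87, Tyreth, 1,537 m², €282,393.01):
Base rate for 1490.35.87 is €0.67/m².
1490.35.87 has an FTA preferential rate, but origin Tyreth is not Serania; base rate stands.
Duty = 1,537 × €0.67 = €1,029.79.
Line 3 (5765.54.03, Serania, 2,124 units, €509,250.24):
Base rate for 5765.54.03 is €0.87/unit.
Origin Serania qualifies under the Farmark–Serania agreement and 5765.54.03 is covered: preferential rate Free applies instead.
The additional-duty order on 5765.54.03 targets Tyreth, not Serania; it does not apply.
Duty = €509,250.24 × 0% = €0.00.
Total = €10,677.26 + €1,029.79 + €0.00 = €11,707.05.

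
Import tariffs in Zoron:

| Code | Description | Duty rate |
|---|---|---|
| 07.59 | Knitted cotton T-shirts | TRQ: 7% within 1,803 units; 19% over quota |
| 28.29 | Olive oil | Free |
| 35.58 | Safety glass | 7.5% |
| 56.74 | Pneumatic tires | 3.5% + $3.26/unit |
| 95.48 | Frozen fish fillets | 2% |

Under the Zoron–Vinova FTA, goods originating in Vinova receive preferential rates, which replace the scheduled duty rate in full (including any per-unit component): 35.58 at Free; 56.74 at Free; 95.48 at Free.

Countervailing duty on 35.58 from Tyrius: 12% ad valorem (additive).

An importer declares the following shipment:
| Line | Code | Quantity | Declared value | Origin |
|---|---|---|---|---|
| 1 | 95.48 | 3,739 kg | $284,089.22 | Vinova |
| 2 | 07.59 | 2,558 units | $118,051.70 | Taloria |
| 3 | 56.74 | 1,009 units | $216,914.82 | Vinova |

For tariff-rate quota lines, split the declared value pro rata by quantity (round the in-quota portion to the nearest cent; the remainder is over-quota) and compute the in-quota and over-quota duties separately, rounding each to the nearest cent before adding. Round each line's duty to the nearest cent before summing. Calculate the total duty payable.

Line 1 (95.48, Vinova, 3,739 kg, $284,089.22):
Base rate for 95.48 is 2%.
Origin Vinova qualifies under the Zoron–Vinova agreement and 95.48 is covered: preferential rate Free applies instead.
Duty = $284,089.22 × 0% = $0.00.
Line 2 (07.59, Taloria, 2,558 units, $118,051.70):
Code 07.59 is under a tariff-rate quota (threshold 1,803 units). In-quota: 1,803 units at 7%; over-quota: 755 units at 19%.
Pro-rata value split: in-quota = $118,051.70 × 1,803/2,558 = $83,208.45; over-quota = $118,051.70 − $83,208.45 = $34,843.25.
In-quota duty = $83,208.45 × 7% = $5,824.59. Over-quota duty = $34,843.25 × 19% = $6,620.22.
Line duty = $5,824.59 + $6,620.22 = $12,444.81.
Line 3 (56.74, Vinova, 1,009 units, $216,914.82):
Base rate for 56.74 is 3.5% + $3.26/unit.
Origin Vinova qualifies under the Zoron–Vinova agreement and 56.74 is covered: preferential rate Free applies instead.
Duty = $216,914.82 × 0% = $0.00.
Total = $0.00 + $12,444.81 + $0.00 = $12,444.81.

$12,444.81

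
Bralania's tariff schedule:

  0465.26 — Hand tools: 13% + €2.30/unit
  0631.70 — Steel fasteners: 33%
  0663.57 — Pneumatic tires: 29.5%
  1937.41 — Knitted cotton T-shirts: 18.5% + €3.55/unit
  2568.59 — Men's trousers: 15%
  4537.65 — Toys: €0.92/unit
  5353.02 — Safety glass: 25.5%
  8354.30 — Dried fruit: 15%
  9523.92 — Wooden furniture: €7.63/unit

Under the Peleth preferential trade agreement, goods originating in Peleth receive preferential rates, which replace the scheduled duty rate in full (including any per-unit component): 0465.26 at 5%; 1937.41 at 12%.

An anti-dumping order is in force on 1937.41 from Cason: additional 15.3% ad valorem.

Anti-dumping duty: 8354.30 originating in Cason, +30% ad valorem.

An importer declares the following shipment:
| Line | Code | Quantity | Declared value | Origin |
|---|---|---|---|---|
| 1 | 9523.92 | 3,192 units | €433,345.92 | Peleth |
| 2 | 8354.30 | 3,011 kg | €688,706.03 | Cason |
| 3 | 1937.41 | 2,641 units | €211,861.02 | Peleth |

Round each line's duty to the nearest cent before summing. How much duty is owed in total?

Line 1 (9523.92, Peleth, 3,192 units, €433,345.92):
Base rate for 9523.92 is €7.63/unit.
Origin Peleth is the FTA partner but 9523.92 is not on the preference list; base rate stands.
Duty = 3,192 × €7.63 = €24,354.96.
Line 2 (8354.30, Cason, 3,011 kg, €688,706.03):
Base rate for 8354.30 is 15%.
Additional duty on 8354.30 from Cason: +30%. Applied ad valorem rate: 15% + 30% = 45%.
Duty = €688,706.03 × 45% = €309,917.71.
Line 3 (1937.41, Peleth, 2,641 units, €211,861.02):
Base rate for 1937.41 is 18.5% + €3.55/unit.
Origin Peleth qualifies under the Bralania–Peleth agreement and 1937.41 is covered: preferential rate 12% applies instead.
The additional-duty order on 1937.41 targets Cason, not Peleth; it does not apply.
Duty = €211,861.02 × 12% = €25,423.32.
Total = €24,354.96 + €309,917.71 + €25,423.32 = €359,695.99.

€359,695.99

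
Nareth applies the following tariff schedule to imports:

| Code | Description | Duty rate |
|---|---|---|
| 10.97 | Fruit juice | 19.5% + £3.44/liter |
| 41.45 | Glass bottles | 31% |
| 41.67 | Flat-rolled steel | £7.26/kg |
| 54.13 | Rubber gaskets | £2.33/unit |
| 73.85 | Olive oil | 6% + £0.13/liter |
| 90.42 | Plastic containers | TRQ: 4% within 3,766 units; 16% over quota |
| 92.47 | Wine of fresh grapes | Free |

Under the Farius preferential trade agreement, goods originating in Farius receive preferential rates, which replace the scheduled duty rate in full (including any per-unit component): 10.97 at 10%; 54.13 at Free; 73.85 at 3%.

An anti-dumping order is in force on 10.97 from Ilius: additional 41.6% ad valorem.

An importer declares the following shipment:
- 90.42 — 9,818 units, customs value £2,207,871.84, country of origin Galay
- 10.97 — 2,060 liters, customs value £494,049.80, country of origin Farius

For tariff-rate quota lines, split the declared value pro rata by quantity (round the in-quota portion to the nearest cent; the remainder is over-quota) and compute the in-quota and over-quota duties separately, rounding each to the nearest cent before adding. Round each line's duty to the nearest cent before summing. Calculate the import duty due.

Line 1 (90.42, Galay, 9,818 units, £2,207,871.84):
Code 90.42 is under a tariff-rate quota (threshold 3,766 units). In-quota: 3,766 units at 4%; over-quota: 6,052 units at 16%.
Pro-rata value split: in-quota = £2,207,871.84 × 3,766/9,818 = £846,898.08; over-quota = £2,207,871.84 − £846,898.08 = £1,360,973.76.
In-quota duty = £846,898.08 × 4% = £33,875.92. Over-quota duty = £1,360,973.76 × 16% = £217,755.80.
Line duty = £33,875.92 + £217,755.80 = £251,631.72.
Line 2 (10.97, Farius, 2,060 liters, £494,049.80):
Base rate for 10.97 is 19.5% + £3.44/liter.
Origin Farius qualifies under the Nareth–Farius agreement and 10.97 is covered: preferential rate 10% applies instead.
The additional-duty order on 10.97 targets Ilius, not Farius; it does not apply.
Duty = £494,049.80 × 10% = £49,404.98.
Total = £251,631.72 + £49,404.98 = £301,036.70.

£301,036.70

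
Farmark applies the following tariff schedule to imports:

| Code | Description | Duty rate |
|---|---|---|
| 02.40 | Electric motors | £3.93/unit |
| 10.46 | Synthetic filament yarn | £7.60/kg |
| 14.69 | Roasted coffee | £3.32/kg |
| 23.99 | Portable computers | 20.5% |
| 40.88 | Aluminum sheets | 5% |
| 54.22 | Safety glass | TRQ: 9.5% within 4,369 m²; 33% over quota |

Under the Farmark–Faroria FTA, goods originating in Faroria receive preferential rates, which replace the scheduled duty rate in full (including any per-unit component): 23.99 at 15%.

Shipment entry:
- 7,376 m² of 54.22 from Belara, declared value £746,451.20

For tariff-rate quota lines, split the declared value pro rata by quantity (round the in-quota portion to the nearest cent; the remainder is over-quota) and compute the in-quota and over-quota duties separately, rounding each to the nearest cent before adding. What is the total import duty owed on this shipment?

Line 1 (54.22, Belara, 7,376 m², £746,451.20):
Code 54.22 is under a tariff-rate quota (threshold 4,369 m²). In-quota: 4,369 m² at 9.5%; over-quota: 3,007 m² at 33%.
Pro-rata value split: in-quota = £746,451.20 × 4,369/7,376 = £442,142.80; over-quota = £746,451.20 − £442,142.80 = £304,308.40.
In-quota duty = £442,142.80 × 9.5% = £42,003.57. Over-quota duty = £304,308.40 × 33% = £100,421.77.
Line duty = £42,003.57 + £100,421.77 = £142,425.34.

£142,425.34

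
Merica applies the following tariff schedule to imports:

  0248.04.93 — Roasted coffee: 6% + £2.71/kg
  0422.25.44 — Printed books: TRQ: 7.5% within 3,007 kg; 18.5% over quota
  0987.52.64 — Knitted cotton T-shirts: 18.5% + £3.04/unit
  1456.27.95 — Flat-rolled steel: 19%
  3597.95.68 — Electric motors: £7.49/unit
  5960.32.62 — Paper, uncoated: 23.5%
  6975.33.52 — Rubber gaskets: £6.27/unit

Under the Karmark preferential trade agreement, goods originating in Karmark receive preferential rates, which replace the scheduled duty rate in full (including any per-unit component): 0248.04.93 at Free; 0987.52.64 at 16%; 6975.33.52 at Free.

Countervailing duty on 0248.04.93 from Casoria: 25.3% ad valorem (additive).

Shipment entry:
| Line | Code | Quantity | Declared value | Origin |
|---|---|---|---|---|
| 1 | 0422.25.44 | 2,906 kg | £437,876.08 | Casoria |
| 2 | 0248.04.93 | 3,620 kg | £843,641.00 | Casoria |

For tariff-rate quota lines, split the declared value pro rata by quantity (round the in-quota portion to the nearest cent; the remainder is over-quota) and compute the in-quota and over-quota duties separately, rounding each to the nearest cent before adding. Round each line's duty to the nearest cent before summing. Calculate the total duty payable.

£306,710.54

Line 1 (0422.25.44, Casoria, 2,906 kg, £437,876.08):
Code 0422.25.44 is under a tariff-rate quota (threshold 3,007 kg). Quantity 2,906 kg is within the quota, so the in-quota rate 7.5% applies to the full value.
Duty = £437,876.08 × 7.5% = £32,840.71.
Line 2 (0248.04.93, Casoria, 3,620 kg, £843,641.00):
Base rate for 0248.04.93 is 6% + £2.71/kg.
0248.04.93 has an FTA preferential rate, but origin Casoria is not Karmark; base rate stands.
Additional duty on 0248.04.93 from Casoria: +25.3%. Applied ad valorem rate: 6% + 25.3% = 31.3%.
Duty = £843,641.00 × 31.3% + 3,620 × £2.71 = £273,869.83.
Total = £32,840.71 + £273,869.83 = £306,710.54.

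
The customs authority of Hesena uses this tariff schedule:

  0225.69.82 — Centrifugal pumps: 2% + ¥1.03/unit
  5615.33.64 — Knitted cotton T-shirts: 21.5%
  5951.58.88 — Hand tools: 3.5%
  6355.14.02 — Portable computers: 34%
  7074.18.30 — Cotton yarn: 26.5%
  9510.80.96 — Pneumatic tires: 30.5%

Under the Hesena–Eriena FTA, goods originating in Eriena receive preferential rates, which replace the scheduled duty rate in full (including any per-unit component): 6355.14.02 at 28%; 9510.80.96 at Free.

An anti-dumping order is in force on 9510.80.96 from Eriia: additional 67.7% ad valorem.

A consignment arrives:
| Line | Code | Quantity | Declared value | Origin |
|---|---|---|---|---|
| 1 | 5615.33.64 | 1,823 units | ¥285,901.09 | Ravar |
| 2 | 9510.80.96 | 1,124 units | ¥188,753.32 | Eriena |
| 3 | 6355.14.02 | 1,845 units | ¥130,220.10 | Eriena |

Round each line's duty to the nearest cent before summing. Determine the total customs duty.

Line 1 (5615.33.64, Ravar, 1,823 units, ¥285,901.09):
Base rate for 5615.33.64 is 21.5%.
Duty = ¥285,901.09 × 21.5% = ¥61,468.73.
Line 2 (9510.80.96, Eriena, 1,124 units, ¥188,753.32):
Base rate for 9510.80.96 is 30.5%.
Origin Eriena qualifies under the Hesena–Eriena agreement and 9510.80.96 is covered: preferential rate Free applies instead.
The additional-duty order on 9510.80.96 targets Eriia, not Eriena; it does not apply.
Duty = ¥188,753.32 × 0% = ¥0.00.
Line 3 (6355.14.02, Eriena, 1,845 units, ¥130,220.10):
Base rate for 6355.14.02 is 34%.
Origin Eriena qualifies under the Hesena–Eriena agreement and 6355.14.02 is covered: preferential rate 28% applies instead.
Duty = ¥130,220.10 × 28% = ¥36,461.63.
Total = ¥61,468.73 + ¥0.00 + ¥36,461.63 = ¥97,930.36.

¥97,930.36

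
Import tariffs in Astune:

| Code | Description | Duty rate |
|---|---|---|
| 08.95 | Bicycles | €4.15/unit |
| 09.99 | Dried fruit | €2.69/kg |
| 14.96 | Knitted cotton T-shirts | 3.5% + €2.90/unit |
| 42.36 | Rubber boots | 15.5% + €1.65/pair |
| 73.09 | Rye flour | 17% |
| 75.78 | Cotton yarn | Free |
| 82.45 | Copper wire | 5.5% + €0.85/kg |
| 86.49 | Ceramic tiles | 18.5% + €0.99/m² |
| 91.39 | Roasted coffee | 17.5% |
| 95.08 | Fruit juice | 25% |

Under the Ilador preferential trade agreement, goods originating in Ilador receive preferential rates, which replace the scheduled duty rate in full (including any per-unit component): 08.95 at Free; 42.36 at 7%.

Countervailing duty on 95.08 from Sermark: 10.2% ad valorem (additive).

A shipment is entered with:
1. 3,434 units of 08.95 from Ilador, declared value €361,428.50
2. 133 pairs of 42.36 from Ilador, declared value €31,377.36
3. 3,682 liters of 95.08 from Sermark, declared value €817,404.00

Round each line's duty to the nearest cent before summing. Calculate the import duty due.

Line 1 (08.95, Ilador, 3,434 units, €361,428.50):
Base rate for 08.95 is €4.15/unit.
Origin Ilador qualifies under the Astune–Ilador agreement and 08.95 is covered: preferential rate Free applies instead.
Duty = €361,428.50 × 0% = €0.00.
Line 2 (42.36, Ilador, 133 pairs, €31,377.36):
Base rate for 42.36 is 15.5% + €1.65/pair.
Origin Ilador qualifies under the Astune–Ilador agreement and 42.36 is covered: preferential rate 7% applies instead.
Duty = €31,377.36 × 7% = €2,196.42.
Line 3 (95.08, Sermark, 3,682 liters, €817,404.00):
Base rate for 95.08 is 25%.
Additional duty on 95.08 from Sermark: +10.2%. Applied ad valorem rate: 25% + 10.2% = 35.2%.
Duty = €817,404.00 × 35.2% = €287,726.21.
Total = €0.00 + €2,196.42 + €287,726.21 = €289,922.63.

€289,922.63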